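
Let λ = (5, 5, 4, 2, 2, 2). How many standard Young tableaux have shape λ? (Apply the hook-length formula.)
# SYT of shape (5, 5, 4, 2, 2, 2) = 64664600

Hook-length formula: f^λ = n! / Π hook(c), product over all cells c of the Young diagram. For λ = (5, 5, 4, 2, 2, 2), n = 20 boxes. Hook lengths by row (left-to-right, top-to-bottom): [10, 9, 5, 4, 2]; [9, 8, 4, 3, 1]; [7, 6, 2, 1]; [4, 3]; [3, 2]; [2, 1]. Product of hooks = 37623398400. So f^λ = 20! / 37623398400 = 2432902008176640000 / 37623398400 = 64664600.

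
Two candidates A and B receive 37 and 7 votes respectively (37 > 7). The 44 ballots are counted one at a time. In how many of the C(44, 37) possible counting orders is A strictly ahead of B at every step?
Strict-lead orderings = 26127660

Total orderings of the 44 votes with 37 for A: C(44, 37) = 38320568. By the Bertrand ballot formula (Cycle Lemma / reflection principle), the number of orderings in which A is strictly ahead of B throughout is (p − q)/(p + q) · C(p + q, p) = (37 − 7)/(37 + 7) · 38320568 = 26127660.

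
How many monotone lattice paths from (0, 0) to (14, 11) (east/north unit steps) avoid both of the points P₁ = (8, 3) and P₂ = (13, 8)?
Number of paths = 3314265

Inclusion–exclusion. Total paths: C(25, 14) = 4457400. Through P₁: C(11, 8)·C(14, 6) = 495495. Through P₂: C(21, 13)·C(4, 1) = 813960. Since P₁ is strictly southwest of P₂, a monotone path through both must visit P₁ then P₂; paths through both = C(11, 8)·C(10, 5)·C(4, 1) = 166320. Avoid both = 4457400 − 495495 − 813960 + 166320 = 3314265.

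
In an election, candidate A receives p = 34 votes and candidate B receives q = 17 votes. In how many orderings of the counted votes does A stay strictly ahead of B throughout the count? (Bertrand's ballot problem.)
Strict-lead orderings = 4923689695575

Total orderings of the 51 votes with 34 for A: C(51, 34) = 14771069086725. By the Bertrand ballot formula (Cycle Lemma / reflection principle), the number of orderings in which A is strictly ahead of B throughout is (p − q)/(p + q) · C(p + q, p) = (34 − 17)/(34 + 17) · 14771069086725 = 4923689695575.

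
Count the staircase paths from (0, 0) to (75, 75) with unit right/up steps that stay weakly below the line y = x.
C_75 = 1221395654430378811828760722007962130791020

These NE paths below the diagonal are counted by the Catalan number C_n = (1/(n + 1)) · C(2n, n). For n = 75: C_75 = (1/76) · C(150, 75) = 92826069736708789698985814872605121940117520/76 = 1221395654430378811828760722007962130791020.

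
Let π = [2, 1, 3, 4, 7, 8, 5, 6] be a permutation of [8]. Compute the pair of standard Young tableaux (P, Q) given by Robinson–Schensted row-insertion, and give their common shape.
P = [1, 3, 4, 5, 6] / [2, 7, 8];  Q = [1, 3, 4, 5, 6] / [2, 7, 8];  common shape = (5, 3)

Row-insert the values π_1, π_2, … into P one at a time, bumping the leftmost entry strictly greater than the inserted value down to the next row. The recording tableau Q records, in position (i, j), the step at which that cell was added to P.
  Insert 2 (step 1): P = [2];  Q = [1]
  Insert 1 (step 2): P = [1] / [2];  Q = [1] / [2]
  Insert 3 (step 3): P = [1, 3] / [2];  Q = [1, 3] / [2]
  Insert 4 (step 4): P = [1, 3, 4] / [2];  Q = [1, 3, 4] / [2]
  Insert 7 (step 5): P = [1, 3, 4, 7] / [2];  Q = [1, 3, 4, 5] / [2]
  Insert 8 (step 6): P = [1, 3, 4, 7, 8] / [2];  Q = [1, 3, 4, 5, 6] / [2]
  Insert 5 (step 7): P = [1, 3, 4, 5, 8] / [2, 7];  Q = [1, 3, 4, 5, 6] / [2, 7]
  Insert 6 (step 8): P = [1, 3, 4, 5, 6] / [2, 7, 8];  Q = [1, 3, 4, 5, 6] / [2, 7, 8]
Final shape: (5, 3).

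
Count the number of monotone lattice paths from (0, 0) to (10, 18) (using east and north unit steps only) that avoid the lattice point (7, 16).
Number of paths = 10671540

Total paths from (0, 0) to (10, 18): C(28, 10) = 13123110. Paths through (7, 16): (paths (0, 0) → (7, 16)) × (paths (7, 16) → (10, 18)) = C(23, 7) · C(5, 3) = 245157 · 10 = 2451570. Avoidance count = 13123110 − 2451570 = 10671540.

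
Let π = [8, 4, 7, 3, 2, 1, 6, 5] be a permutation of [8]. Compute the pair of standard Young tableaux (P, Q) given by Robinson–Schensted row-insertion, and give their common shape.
P = [1, 5] / [2, 6] / [3, 7] / [4] / [8];  Q = [1, 3] / [2, 7] / [4, 8] / [5] / [6];  common shape = (2, 2, 2, 1, 1)

Row-insert the values π_1, π_2, … into P one at a time, bumping the leftmost entry strictly greater than the inserted value down to the next row. The recording tableau Q records, in position (i, j), the step at which that cell was added to P.
  Insert 8 (step 1): P = [8];  Q = [1]
  Insert 4 (step 2): P = [4] / [8];  Q = [1] / [2]
  Insert 7 (step 3): P = [4, 7] / [8];  Q = [1, 3] / [2]
  Insert 3 (step 4): P = [3, 7] / [4] / [8];  Q = [1, 3] / [2] / [4]
  Insert 2 (step 5): P = [2, 7] / [3] / [4] / [8];  Q = [1, 3] / [2] / [4] / [5]
  Insert 1 (step 6): P = [1, 7] / [2] / [3] / [4] / [8];  Q = [1, 3] / [2] / [4] / [5] / [6]
  Insert 6 (step 7): P = [1, 6] / [2, 7] / [3] / [4] / [8];  Q = [1, 3] / [2, 7] / [4] / [5] / [6]
  Insert 5 (step 8): P = [1, 5] / [2, 6] / [3, 7] / [4] / [8];  Q = [1, 3] / [2, 7] / [4, 8] / [5] / [6]
Final shape: (2, 2, 2, 1, 1).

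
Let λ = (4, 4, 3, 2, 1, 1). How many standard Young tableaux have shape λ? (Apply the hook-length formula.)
# SYT of shape (4, 4, 3, 2, 1, 1) = 175175

Hook-length formula: f^λ = n! / Π hook(c), product over all cells c of the Young diagram. For λ = (4, 4, 3, 2, 1, 1), n = 15 boxes. Hook lengths by row (left-to-right, top-to-bottom): [9, 6, 4, 2]; [8, 5, 3, 1]; [6, 3, 1]; [4, 1]; [2]; [1]. Product of hooks = 7464960. So f^λ = 15! / 7464960 = 1307674368000 / 7464960 = 175175.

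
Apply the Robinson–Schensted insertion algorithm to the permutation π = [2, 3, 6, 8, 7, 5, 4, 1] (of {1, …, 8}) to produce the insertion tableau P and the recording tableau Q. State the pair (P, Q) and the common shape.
P = [1, 3, 4, 7] / [2] / [5] / [6] / [8];  Q = [1, 2, 3, 4] / [5] / [6] / [7] / [8];  common shape = (4, 1, 1, 1, 1)

Row-insert the values π_1, π_2, … into P one at a time, bumping the leftmost entry strictly greater than the inserted value down to the next row. The recording tableau Q records, in position (i, j), the step at which that cell was added to P.
  Insert 2 (step 1): P = [2];  Q = [1]
  Insert 3 (step 2): P = [2, 3];  Q = [1, 2]
  Insert 6 (step 3): P = [2, 3, 6];  Q = [1, 2, 3]
  Insert 8 (step 4): P = [2, 3, 6, 8];  Q = [1, 2, 3, 4]
  Insert 7 (step 5): P = [2, 3, 6, 7] / [8];  Q = [1, 2, 3, 4] / [5]
  Insert 5 (step 6): P = [2, 3, 5, 7] / [6] / [8];  Q = [1, 2, 3, 4] / [5] / [6]
  Insert 4 (step 7): P = [2, 3, 4, 7] / [5] / [6] / [8];  Q = [1, 2, 3, 4] / [5] / [6] / [7]
  Insert 1 (step 8): P = [1, 3, 4, 7] / [2] / [5] / [6] / [8];  Q = [1, 2, 3, 4] / [5] / [6] / [7] / [8]
Final shape: (4, 1, 1, 1, 1).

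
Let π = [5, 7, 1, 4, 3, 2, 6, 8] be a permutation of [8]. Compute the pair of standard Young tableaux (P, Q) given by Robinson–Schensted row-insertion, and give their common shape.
P = [1, 2, 6, 8] / [3, 7] / [4] / [5];  Q = [1, 2, 7, 8] / [3, 4] / [5] / [6];  common shape = (4, 2, 1, 1)

Row-insert the values π_1, π_2, … into P one at a time, bumping the leftmost entry strictly greater than the inserted value down to the next row. The recording tableau Q records, in position (i, j), the step at which that cell was added to P.
  Insert 5 (step 1): P = [5];  Q = [1]
  Insert 7 (step 2): P = [5, 7];  Q = [1, 2]
  Insert 1 (step 3): P = [1, 7] / [5];  Q = [1, 2] / [3]
  Insert 4 (step 4): P = [1, 4] / [5, 7];  Q = [1, 2] / [3, 4]
  Insert 3 (step 5): P = [1, 3] / [4, 7] / [5];  Q = [1, 2] / [3, 4] / [5]
  Insert 2 (step 6): P = [1, 2] / [3, 7] / [4] / [5];  Q = [1, 2] / [3, 4] / [5] / [6]
  Insert 6 (step 7): P = [1, 2, 6] / [3, 7] / [4] / [5];  Q = [1, 2, 7] / [3, 4] / [5] / [6]
  Insert 8 (step 8): P = [1, 2, 6, 8] / [3, 7] / [4] / [5];  Q = [1, 2, 7, 8] / [3, 4] / [5] / [6]
Final shape: (4, 2, 1, 1).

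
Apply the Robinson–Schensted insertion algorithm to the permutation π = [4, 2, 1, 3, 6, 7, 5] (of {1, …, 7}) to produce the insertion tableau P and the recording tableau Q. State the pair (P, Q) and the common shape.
P = [1, 3, 5, 7] / [2, 6] / [4];  Q = [1, 4, 5, 6] / [2, 7] / [3];  common shape = (4, 2, 1)

Row-insert the values π_1, π_2, … into P one at a time, bumping the leftmost entry strictly greater than the inserted value down to the next row. The recording tableau Q records, in position (i, j), the step at which that cell was added to P.
  Insert 4 (step 1): P = [4];  Q = [1]
  Insert 2 (step 2): P = [2] / [4];  Q = [1] / [2]
  Insert 1 (step 3): P = [1] / [2] / [4];  Q = [1] / [2] / [3]
  Insert 3 (step 4): P = [1, 3] / [2] / [4];  Q = [1, 4] / [2] / [3]
  Insert 6 (step 5): P = [1, 3, 6] / [2] / [4];  Q = [1, 4, 5] / [2] / [3]
  Insert 7 (step 6): P = [1, 3, 6, 7] / [2] / [4];  Q = [1, 4, 5, 6] / [2] / [3]
  Insert 5 (step 7): P = [1, 3, 5, 7] / [2, 6] / [4];  Q = [1, 4, 5, 6] / [2, 7] / [3]
Final shape: (4, 2, 1).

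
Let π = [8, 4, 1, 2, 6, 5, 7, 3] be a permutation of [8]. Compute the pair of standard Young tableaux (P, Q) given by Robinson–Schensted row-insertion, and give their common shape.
P = [1, 2, 3, 7] / [4, 5] / [6] / [8];  Q = [1, 4, 5, 7] / [2, 6] / [3] / [8];  common shape = (4, 2, 1, 1)

Row-insert the values π_1, π_2, … into P one at a time, bumping the leftmost entry strictly greater than the inserted value down to the next row. The recording tableau Q records, in position (i, j), the step at which that cell was added to P.
  Insert 8 (step 1): P = [8];  Q = [1]
  Insert 4 (step 2): P = [4] / [8];  Q = [1] / [2]
  Insert 1 (step 3): P = [1] / [4] / [8];  Q = [1] / [2] / [3]
  Insert 2 (step 4): P = [1, 2] / [4] / [8];  Q = [1, 4] / [2] / [3]
  Insert 6 (step 5): P = [1, 2, 6] / [4] / [8];  Q = [1, 4, 5] / [2] / [3]
  Insert 5 (step 6): P = [1, 2, 5] / [4, 6] / [8];  Q = [1, 4, 5] / [2, 6] / [3]
  Insert 7 (step 7): P = [1, 2, 5, 7] / [4, 6] / [8];  Q = [1, 4, 5, 7] / [2, 6] / [3]
  Insert 3 (step 8): P = [1, 2, 3, 7] / [4, 5] / [6] / [8];  Q = [1, 4, 5, 7] / [2, 6] / [3] / [8]
Final shape: (4, 2, 1, 1).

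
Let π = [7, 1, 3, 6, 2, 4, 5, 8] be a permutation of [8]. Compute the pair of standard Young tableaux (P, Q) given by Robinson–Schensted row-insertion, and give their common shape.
P = [1, 2, 4, 5, 8] / [3, 6] / [7];  Q = [1, 3, 4, 7, 8] / [2, 6] / [5];  common shape = (5, 2, 1)

Row-insert the values π_1, π_2, … into P one at a time, bumping the leftmost entry strictly greater than the inserted value down to the next row. The recording tableau Q records, in position (i, j), the step at which that cell was added to P.
  Insert 7 (step 1): P = [7];  Q = [1]
  Insert 1 (step 2): P = [1] / [7];  Q = [1] / [2]
  Insert 3 (step 3): P = [1, 3] / [7];  Q = [1, 3] / [2]
  Insert 6 (step 4): P = [1, 3, 6] / [7];  Q = [1, 3, 4] / [2]
  Insert 2 (step 5): P = [1, 2, 6] / [3] / [7];  Q = [1, 3, 4] / [2] / [5]
  Insert 4 (step 6): P = [1, 2, 4] / [3, 6] / [7];  Q = [1, 3, 4] / [2, 6] / [5]
  Insert 5 (step 7): P = [1, 2, 4, 5] / [3, 6] / [7];  Q = [1, 3, 4, 7] / [2, 6] / [5]
  Insert 8 (step 8): P = [1, 2, 4, 5, 8] / [3, 6] / [7];  Q = [1, 3, 4, 7, 8] / [2, 6] / [5]
Final shape: (5, 2, 1).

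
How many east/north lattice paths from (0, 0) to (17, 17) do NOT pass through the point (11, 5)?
Number of paths = 2252518668

Total paths from (0, 0) to (17, 17): C(34, 17) = 2333606220. Paths through (11, 5): (paths (0, 0) → (11, 5)) × (paths (11, 5) → (17, 17)) = C(16, 11) · C(18, 6) = 4368 · 18564 = 81087552. Avoidance count = 2333606220 − 81087552 = 2252518668.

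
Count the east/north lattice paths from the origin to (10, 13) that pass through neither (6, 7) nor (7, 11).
Number of paths = 551266

Inclusion–exclusion. Total paths: C(23, 10) = 1144066. Through P₁: C(13, 6)·C(10, 4) = 360360. Through P₂: C(18, 7)·C(5, 3) = 318240. Since P₁ is strictly southwest of P₂, a monotone path through both must visit P₁ then P₂; paths through both = C(13, 6)·C(5, 1)·C(5, 3) = 85800. Avoid both = 1144066 − 360360 − 318240 + 85800 = 551266.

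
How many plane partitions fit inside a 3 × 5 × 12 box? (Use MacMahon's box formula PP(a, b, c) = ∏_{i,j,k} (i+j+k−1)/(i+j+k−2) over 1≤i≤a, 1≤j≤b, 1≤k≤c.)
PP(3, 5, 12) = 4892876352

Evaluate the triple product over i = 1..3, j = 1..5, k = 1..12. The factors are (2/1) · (3/2) · (4/3) · (5/4) · (6/5) · (7/6) · (8/7) · (9/8) · … (180 factors total). The numerators and denominators telescope so the product is an integer; carrying out the multiplication exactly gives PP(3, 5, 12) = 4892876352.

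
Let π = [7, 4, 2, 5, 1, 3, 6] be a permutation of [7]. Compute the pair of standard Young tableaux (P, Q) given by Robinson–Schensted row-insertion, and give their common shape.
P = [1, 3, 6] / [2, 5] / [4] / [7];  Q = [1, 4, 7] / [2, 6] / [3] / [5];  common shape = (3, 2, 1, 1)

Row-insert the values π_1, π_2, … into P one at a time, bumping the leftmost entry strictly greater than the inserted value down to the next row. The recording tableau Q records, in position (i, j), the step at which that cell was added to P.
  Insert 7 (step 1): P = [7];  Q = [1]
  Insert 4 (step 2): P = [4] / [7];  Q = [1] / [2]
  Insert 2 (step 3): P = [2] / [4] / [7];  Q = [1] / [2] / [3]
  Insert 5 (step 4): P = [2, 5] / [4] / [7];  Q = [1, 4] / [2] / [3]
  Insert 1 (step 5): P = [1, 5] / [2] / [4] / [7];  Q = [1, 4] / [2] / [3] / [5]
  Insert 3 (step 6): P = [1, 3] / [2, 5] / [4] / [7];  Q = [1, 4] / [2, 6] / [3] / [5]
  Insert 6 (step 7): P = [1, 3, 6] / [2, 5] / [4] / [7];  Q = [1, 4, 7] / [2, 6] / [3] / [5]
Final shape: (3, 2, 1, 1).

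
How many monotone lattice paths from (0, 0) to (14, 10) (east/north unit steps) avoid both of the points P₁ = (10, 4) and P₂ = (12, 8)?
Number of paths = 1085316

Inclusion–exclusion. Total paths: C(24, 14) = 1961256. Through P₁: C(14, 10)·C(10, 4) = 210210. Through P₂: C(20, 12)·C(4, 2) = 755820. Since P₁ is strictly southwest of P₂, a monotone path through both must visit P₁ then P₂; paths through both = C(14, 10)·C(6, 2)·C(4, 2) = 90090. Avoid both = 1961256 − 210210 − 755820 + 90090 = 1085316.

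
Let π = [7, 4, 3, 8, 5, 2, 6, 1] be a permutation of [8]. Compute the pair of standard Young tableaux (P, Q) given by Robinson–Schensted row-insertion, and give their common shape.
P = [1, 5, 6] / [2, 8] / [3] / [4] / [7];  Q = [1, 4, 7] / [2, 5] / [3] / [6] / [8];  common shape = (3, 2, 1, 1, 1)

Row-insert the values π_1, π_2, … into P one at a time, bumping the leftmost entry strictly greater than the inserted value down to the next row. The recording tableau Q records, in position (i, j), the step at which that cell was added to P.
  Insert 7 (step 1): P = [7];  Q = [1]
  Insert 4 (step 2): P = [4] / [7];  Q = [1] / [2]
  Insert 3 (step 3): P = [3] / [4] / [7];  Q = [1] / [2] / [3]
  Insert 8 (step 4): P = [3, 8] / [4] / [7];  Q = [1, 4] / [2] / [3]
  Insert 5 (step 5): P = [3, 5] / [4, 8] / [7];  Q = [1, 4] / [2, 5] / [3]
  Insert 2 (step 6): P = [2, 5] / [3, 8] / [4] / [7];  Q = [1, 4] / [2, 5] / [3] / [6]
  Insert 6 (step 7): P = [2, 5, 6] / [3, 8] / [4] / [7];  Q = [1, 4, 7] / [2, 5] / [3] / [6]
  Insert 1 (step 8): P = [1, 5, 6] / [2, 8] / [3] / [4] / [7];  Q = [1, 4, 7] / [2, 5] / [3] / [6] / [8]
Final shape: (3, 2, 1, 1, 1).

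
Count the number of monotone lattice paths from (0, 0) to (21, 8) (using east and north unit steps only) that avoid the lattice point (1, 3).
Number of paths = 4079625

Total paths from (0, 0) to (21, 8): C(29, 21) = 4292145. Paths through (1, 3): (paths (0, 0) → (1, 3)) × (paths (1, 3) → (21, 8)) = C(4, 1) · C(25, 20) = 4 · 53130 = 212520. Avoidance count = 4292145 − 212520 = 4079625.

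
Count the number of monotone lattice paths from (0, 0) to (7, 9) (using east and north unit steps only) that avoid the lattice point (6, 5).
Number of paths = 9130

Total paths from (0, 0) to (7, 9): C(16, 7) = 11440. Paths through (6, 5): (paths (0, 0) → (6, 5)) × (paths (6, 5) → (7, 9)) = C(11, 6) · C(5, 1) = 462 · 5 = 2310. Avoidance count = 11440 − 2310 = 9130.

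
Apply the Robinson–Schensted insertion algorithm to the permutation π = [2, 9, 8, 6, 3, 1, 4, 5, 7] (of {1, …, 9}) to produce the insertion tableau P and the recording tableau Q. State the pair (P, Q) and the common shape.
P = [1, 3, 4, 5, 7] / [2] / [6] / [8] / [9];  Q = [1, 2, 7, 8, 9] / [3] / [4] / [5] / [6];  common shape = (5, 1, 1, 1, 1)

Row-insert the values π_1, π_2, … into P one at a time, bumping the leftmost entry strictly greater than the inserted value down to the next row. The recording tableau Q records, in position (i, j), the step at which that cell was added to P.
  Insert 2 (step 1): P = [2];  Q = [1]
  Insert 9 (step 2): P = [2, 9];  Q = [1, 2]
  Insert 8 (step 3): P = [2, 8] / [9];  Q = [1, 2] / [3]
  Insert 6 (step 4): P = [2, 6] / [8] / [9];  Q = [1, 2] / [3] / [4]
  Insert 3 (step 5): P = [2, 3] / [6] / [8] / [9];  Q = [1, 2] / [3] / [4] / [5]
  Insert 1 (step 6): P = [1, 3] / [2] / [6] / [8] / [9];  Q = [1, 2] / [3] / [4] / [5] / [6]
  Insert 4 (step 7): P = [1, 3, 4] / [2] / [6] / [8] / [9];  Q = [1, 2, 7] / [3] / [4] / [5] / [6]
  Insert 5 (step 8): P = [1, 3, 4, 5] / [2] / [6] / [8] / [9];  Q = [1, 2, 7, 8] / [3] / [4] / [5] / [6]
  Insert 7 (step 9): P = [1, 3, 4, 5, 7] / [2] / [6] / [8] / [9];  Q = [1, 2, 7, 8, 9] / [3] / [4] / [5] / [6]
Final shape: (5, 1, 1, 1, 1).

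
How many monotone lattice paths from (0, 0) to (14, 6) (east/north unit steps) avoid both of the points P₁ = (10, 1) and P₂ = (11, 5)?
Number of paths = 20122

Inclusion–exclusion. Total paths: C(20, 14) = 38760. Through P₁: C(11, 10)·C(9, 4) = 1386. Through P₂: C(16, 11)·C(4, 3) = 17472. Since P₁ is strictly southwest of P₂, a monotone path through both must visit P₁ then P₂; paths through both = C(11, 10)·C(5, 1)·C(4, 3) = 220. Avoid both = 38760 − 1386 − 17472 + 220 = 20122.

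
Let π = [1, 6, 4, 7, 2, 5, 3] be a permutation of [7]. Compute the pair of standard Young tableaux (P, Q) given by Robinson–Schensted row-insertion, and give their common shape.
P = [1, 2, 3] / [4, 5] / [6, 7];  Q = [1, 2, 4] / [3, 6] / [5, 7];  common shape = (3, 2, 2)

Row-insert the values π_1, π_2, … into P one at a time, bumping the leftmost entry strictly greater than the inserted value down to the next row. The recording tableau Q records, in position (i, j), the step at which that cell was added to P.
  Insert 1 (step 1): P = [1];  Q = [1]
  Insert 6 (step 2): P = [1, 6];  Q = [1, 2]
  Insert 4 (step 3): P = [1, 4] / [6];  Q = [1, 2] / [3]
  Insert 7 (step 4): P = [1, 4, 7] / [6];  Q = [1, 2, 4] / [3]
  Insert 2 (step 5): P = [1, 2, 7] / [4] / [6];  Q = [1, 2, 4] / [3] / [5]
  Insert 5 (step 6): P = [1, 2, 5] / [4, 7] / [6];  Q = [1, 2, 4] / [3, 6] / [5]
  Insert 3 (step 7): P = [1, 2, 3] / [4, 5] / [6, 7];  Q = [1, 2, 4] / [3, 6] / [5, 7]
Final shape: (3, 2, 2).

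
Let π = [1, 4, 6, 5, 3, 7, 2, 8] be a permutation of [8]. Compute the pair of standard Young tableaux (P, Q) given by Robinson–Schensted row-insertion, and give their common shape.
P = [1, 2, 5, 7, 8] / [3] / [4] / [6];  Q = [1, 2, 3, 6, 8] / [4] / [5] / [7];  common shape = (5, 1, 1, 1)

Row-insert the values π_1, π_2, … into P one at a time, bumping the leftmost entry strictly greater than the inserted value down to the next row. The recording tableau Q records, in position (i, j), the step at which that cell was added to P.
  Insert 1 (step 1): P = [1];  Q = [1]
  Insert 4 (step 2): P = [1, 4];  Q = [1, 2]
  Insert 6 (step 3): P = [1, 4, 6];  Q = [1, 2, 3]
  Insert 5 (step 4): P = [1, 4, 5] / [6];  Q = [1, 2, 3] / [4]
  Insert 3 (step 5): P = [1, 3, 5] / [4] / [6];  Q = [1, 2, 3] / [4] / [5]
  Insert 7 (step 6): P = [1, 3, 5, 7] / [4] / [6];  Q = [1, 2, 3, 6] / [4] / [5]
  Insert 2 (step 7): P = [1, 2, 5, 7] / [3] / [4] / [6];  Q = [1, 2, 3, 6] / [4] / [5] / [7]
  Insert 8 (step 8): P = [1, 2, 5, 7, 8] / [3] / [4] / [6];  Q = [1, 2, 3, 6, 8] / [4] / [5] / [7]
Final shape: (5, 1, 1, 1).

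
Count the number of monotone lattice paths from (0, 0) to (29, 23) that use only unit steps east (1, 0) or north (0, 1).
Number of paths = 352870329957600

A monotone lattice path from (0, 0) to (29, 23) consists of 29 east steps and 23 north steps in some order, so it is determined by which 29 of the 52 steps are east. The count is C(52, 29) = 352870329957600.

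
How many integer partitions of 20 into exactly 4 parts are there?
p(20, 4 parts) = 64

Partitions of n into exactly k parts are in bijection with partitions of n − k into at most k parts (subtract 1 from each part). So p(20, exactly 4) = p(16, parts ≤ 4). Computing via the recurrence p(m, j) = p(m, j−1) + p(m−j, j) gives 64.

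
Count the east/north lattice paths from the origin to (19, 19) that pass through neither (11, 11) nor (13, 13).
Number of paths = 20567114568

Inclusion–exclusion. Total paths: C(38, 19) = 35345263800. Through P₁: C(22, 11)·C(16, 8) = 9078909840. Through P₂: C(26, 13)·C(12, 6) = 9610154400. Since P₁ is strictly southwest of P₂, a monotone path through both must visit P₁ then P₂; paths through both = C(22, 11)·C(4, 2)·C(12, 6) = 3910915008. Avoid both = 35345263800 − 9078909840 − 9610154400 + 3910915008 = 20567114568.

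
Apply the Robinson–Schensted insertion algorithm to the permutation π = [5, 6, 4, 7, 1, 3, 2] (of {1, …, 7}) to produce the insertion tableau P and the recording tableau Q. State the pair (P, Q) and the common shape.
P = [1, 2, 7] / [3, 6] / [4] / [5];  Q = [1, 2, 4] / [3, 6] / [5] / [7];  common shape = (3, 2, 1, 1)

Row-insert the values π_1, π_2, … into P one at a time, bumping the leftmost entry strictly greater than the inserted value down to the next row. The recording tableau Q records, in position (i, j), the step at which that cell was added to P.
  Insert 5 (step 1): P = [5];  Q = [1]
  Insert 6 (step 2): P = [5, 6];  Q = [1, 2]
  Insert 4 (step 3): P = [4, 6] / [5];  Q = [1, 2] / [3]
  Insert 7 (step 4): P = [4, 6, 7] / [5];  Q = [1, 2, 4] / [3]
  Insert 1 (step 5): P = [1, 6, 7] / [4] / [5];  Q = [1, 2, 4] / [3] / [5]
  Insert 3 (step 6): P = [1, 3, 7] / [4, 6] / [5];  Q = [1, 2, 4] / [3, 6] / [5]
  Insert 2 (step 7): P = [1, 2, 7] / [3, 6] / [4] / [5];  Q = [1, 2, 4] / [3, 6] / [5] / [7]
Final shape: (3, 2, 1, 1).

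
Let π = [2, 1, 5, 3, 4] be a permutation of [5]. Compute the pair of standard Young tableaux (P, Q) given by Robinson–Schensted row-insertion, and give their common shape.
P = [1, 3, 4] / [2, 5];  Q = [1, 3, 5] / [2, 4];  common shape = (3, 2)

Row-insert the values π_1, π_2, … into P one at a time, bumping the leftmost entry strictly greater than the inserted value down to the next row. The recording tableau Q records, in position (i, j), the step at which that cell was added to P.
  Insert 2 (step 1): P = [2];  Q = [1]
  Insert 1 (step 2): P = [1] / [2];  Q = [1] / [2]
  Insert 5 (step 3): P = [1, 5] / [2];  Q = [1, 3] / [2]
  Insert 3 (step 4): P = [1, 3] / [2, 5];  Q = [1, 3] / [2, 4]
  Insert 4 (step 5): P = [1, 3, 4] / [2, 5];  Q = [1, 3, 5] / [2, 4]
Final shape: (3, 2).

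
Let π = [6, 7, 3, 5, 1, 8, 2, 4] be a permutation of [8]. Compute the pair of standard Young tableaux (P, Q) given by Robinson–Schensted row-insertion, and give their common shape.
P = [1, 2, 4] / [3, 5, 8] / [6, 7];  Q = [1, 2, 6] / [3, 4, 8] / [5, 7];  common shape = (3, 3, 2)

Row-insert the values π_1, π_2, … into P one at a time, bumping the leftmost entry strictly greater than the inserted value down to the next row. The recording tableau Q records, in position (i, j), the step at which that cell was added to P.
  Insert 6 (step 1): P = [6];  Q = [1]
  Insert 7 (step 2): P = [6, 7];  Q = [1, 2]
  Insert 3 (step 3): P = [3, 7] / [6];  Q = [1, 2] / [3]
  Insert 5 (step 4): P = [3, 5] / [6, 7];  Q = [1, 2] / [3, 4]
  Insert 1 (step 5): P = [1, 5] / [3, 7] / [6];  Q = [1, 2] / [3, 4] / [5]
  Insert 8 (step 6): P = [1, 5, 8] / [3, 7] / [6];  Q = [1, 2, 6] / [3, 4] / [5]
  Insert 2 (step 7): P = [1, 2, 8] / [3, 5] / [6, 7];  Q = [1, 2, 6] / [3, 4] / [5, 7]
  Insert 4 (step 8): P = [1, 2, 4] / [3, 5, 8] / [6, 7];  Q = [1, 2, 6] / [3, 4, 8] / [5, 7]
Final shape: (3, 3, 2).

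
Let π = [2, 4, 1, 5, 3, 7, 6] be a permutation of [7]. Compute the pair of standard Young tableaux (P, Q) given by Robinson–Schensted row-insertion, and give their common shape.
P = [1, 3, 5, 6] / [2, 4, 7];  Q = [1, 2, 4, 6] / [3, 5, 7];  common shape = (4, 3)

Row-insert the values π_1, π_2, … into P one at a time, bumping the leftmost entry strictly greater than the inserted value down to the next row. The recording tableau Q records, in position (i, j), the step at which that cell was added to P.
  Insert 2 (step 1): P = [2];  Q = [1]
  Insert 4 (step 2): P = [2, 4];  Q = [1, 2]
  Insert 1 (step 3): P = [1, 4] / [2];  Q = [1, 2] / [3]
  Insert 5 (step 4): P = [1, 4, 5] / [2];  Q = [1, 2, 4] / [3]
  Insert 3 (step 5): P = [1, 3, 5] / [2, 4];  Q = [1, 2, 4] / [3, 5]
  Insert 7 (step 6): P = [1, 3, 5, 7] / [2, 4];  Q = [1, 2, 4, 6] / [3, 5]
  Insert 6 (step 7): P = [1, 3, 5, 6] / [2, 4, 7];  Q = [1, 2, 4, 6] / [3, 5, 7]
Final shape: (4, 3).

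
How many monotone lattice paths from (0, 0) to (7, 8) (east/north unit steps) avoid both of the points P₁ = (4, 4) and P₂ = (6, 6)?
Number of paths = 2473

Inclusion–exclusion. Total paths: C(15, 7) = 6435. Through P₁: C(8, 4)·C(7, 3) = 2450. Through P₂: C(12, 6)·C(3, 1) = 2772. Since P₁ is strictly southwest of P₂, a monotone path through both must visit P₁ then P₂; paths through both = C(8, 4)·C(4, 2)·C(3, 1) = 1260. Avoid both = 6435 − 2450 − 2772 + 1260 = 2473.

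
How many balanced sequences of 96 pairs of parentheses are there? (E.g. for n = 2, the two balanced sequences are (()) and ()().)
C_96 = 3721443204405954385563870541379246659709506697378694300

These balanced parentheses are counted by the Catalan number C_n = (1/(n + 1)) · C(2n, n). For n = 96: C_96 = (1/97) · C(192, 96) = 360979990827377575399695442513786925991822149645733347100/97 = 3721443204405954385563870541379246659709506697378694300.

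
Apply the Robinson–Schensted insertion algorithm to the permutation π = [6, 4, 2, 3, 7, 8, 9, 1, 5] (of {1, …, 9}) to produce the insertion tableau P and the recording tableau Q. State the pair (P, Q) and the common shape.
P = [1, 3, 5, 8, 9] / [2, 7] / [4] / [6];  Q = [1, 4, 5, 6, 7] / [2, 9] / [3] / [8];  common shape = (5, 2, 1, 1)

Row-insert the values π_1, π_2, … into P one at a time, bumping the leftmost entry strictly greater than the inserted value down to the next row. The recording tableau Q records, in position (i, j), the step at which that cell was added to P.
  Insert 6 (step 1): P = [6];  Q = [1]
  Insert 4 (step 2): P = [4] / [6];  Q = [1] / [2]
  Insert 2 (step 3): P = [2] / [4] / [6];  Q = [1] / [2] / [3]
  Insert 3 (step 4): P = [2, 3] / [4] / [6];  Q = [1, 4] / [2] / [3]
  Insert 7 (step 5): P = [2, 3, 7] / [4] / [6];  Q = [1, 4, 5] / [2] / [3]
  Insert 8 (step 6): P = [2, 3, 7, 8] / [4] / [6];  Q = [1, 4, 5, 6] / [2] / [3]
  Insert 9 (step 7): P = [2, 3, 7, 8, 9] / [4] / [6];  Q = [1, 4, 5, 6, 7] / [2] / [3]
  Insert 1 (step 8): P = [1, 3, 7, 8, 9] / [2] / [4] / [6];  Q = [1, 4, 5, 6, 7] / [2] / [3] / [8]
  Insert 5 (step 9): P = [1, 3, 5, 8, 9] / [2, 7] / [4] / [6];  Q = [1, 4, 5, 6, 7] / [2, 9] / [3] / [8]
Final shape: (5, 2, 1, 1).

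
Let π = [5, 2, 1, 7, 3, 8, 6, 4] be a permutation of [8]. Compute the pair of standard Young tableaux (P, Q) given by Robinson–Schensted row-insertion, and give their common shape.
P = [1, 3, 4] / [2, 6, 8] / [5, 7];  Q = [1, 4, 6] / [2, 5, 7] / [3, 8];  common shape = (3, 3, 2)

Row-insert the values π_1, π_2, … into P one at a time, bumping the leftmost entry strictly greater than the inserted value down to the next row. The recording tableau Q records, in position (i, j), the step at which that cell was added to P.
  Insert 5 (step 1): P = [5];  Q = [1]
  Insert 2 (step 2): P = [2] / [5];  Q = [1] / [2]
  Insert 1 (step 3): P = [1] / [2] / [5];  Q = [1] / [2] / [3]
  Insert 7 (step 4): P = [1, 7] / [2] / [5];  Q = [1, 4] / [2] / [3]
  Insert 3 (step 5): P = [1, 3] / [2, 7] / [5];  Q = [1, 4] / [2, 5] / [3]
  Insert 8 (step 6): P = [1, 3, 8] / [2, 7] / [5];  Q = [1, 4, 6] / [2, 5] / [3]
  Insert 6 (step 7): P = [1, 3, 6] / [2, 7, 8] / [5];  Q = [1, 4, 6] / [2, 5, 7] / [3]
  Insert 4 (step 8): P = [1, 3, 4] / [2, 6, 8] / [5, 7];  Q = [1, 4, 6] / [2, 5, 7] / [3, 8]
Final shape: (3, 3, 2).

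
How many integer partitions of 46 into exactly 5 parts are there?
p(46, 5 parts) = 1898

Partitions of n into exactly k parts are in bijection with partitions of n − k into at most k parts (subtract 1 from each part). So p(46, exactly 5) = p(41, parts ≤ 5). Computing via the recurrence p(m, j) = p(m, j−1) + p(m−j, j) gives 1898.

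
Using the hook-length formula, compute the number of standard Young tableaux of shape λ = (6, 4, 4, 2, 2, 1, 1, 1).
# SYT of shape (6, 4, 4, 2, 2, 1, 1, 1) = 623963648

Hook-length formula: f^λ = n! / Π hook(c), product over all cells c of the Young diagram. For λ = (6, 4, 4, 2, 2, 1, 1, 1), n = 21 boxes. Hook lengths by row (left-to-right, top-to-bottom): [13, 9, 6, 5, 2, 1]; [10, 6, 3, 2]; [9, 5, 2, 1]; [6, 2]; [5, 1]; [3]; [2]; [1]. Product of hooks = 81881280000. So f^λ = 21! / 81881280000 = 51090942171709440000 / 81881280000 = 623963648.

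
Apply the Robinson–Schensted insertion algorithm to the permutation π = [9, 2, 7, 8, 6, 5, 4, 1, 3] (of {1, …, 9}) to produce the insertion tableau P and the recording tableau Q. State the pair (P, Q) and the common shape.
P = [1, 3, 8] / [2, 4] / [5] / [6] / [7] / [9];  Q = [1, 3, 4] / [2, 9] / [5] / [6] / [7] / [8];  common shape = (3, 2, 1, 1, 1, 1)

Row-insert the values π_1, π_2, … into P one at a time, bumping the leftmost entry strictly greater than the inserted value down to the next row. The recording tableau Q records, in position (i, j), the step at which that cell was added to P.
  Insert 9 (step 1): P = [9];  Q = [1]
  Insert 2 (step 2): P = [2] / [9];  Q = [1] / [2]
  Insert 7 (step 3): P = [2, 7] / [9];  Q = [1, 3] / [2]
  Insert 8 (step 4): P = [2, 7, 8] / [9];  Q = [1, 3, 4] / [2]
  Insert 6 (step 5): P = [2, 6, 8] / [7] / [9];  Q = [1, 3, 4] / [2] / [5]
  Insert 5 (step 6): P = [2, 5, 8] / [6] / [7] / [9];  Q = [1, 3, 4] / [2] / [5] / [6]
  Insert 4 (step 7): P = [2, 4, 8] / [5] / [6] / [7] / [9];  Q = [1, 3, 4] / [2] / [5] / [6] / [7]
  Insert 1 (step 8): P = [1, 4, 8] / [2] / [5] / [6] / [7] / [9];  Q = [1, 3, 4] / [2] / [5] / [6] / [7] / [8]
  Insert 3 (step 9): P = [1, 3, 8] / [2, 4] / [5] / [6] / [7] / [9];  Q = [1, 3, 4] / [2, 9] / [5] / [6] / [7] / [8]
Final shape: (3, 2, 1, 1, 1, 1).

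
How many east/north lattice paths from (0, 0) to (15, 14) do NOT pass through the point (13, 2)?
Number of paths = 77549205

Total paths from (0, 0) to (15, 14): C(29, 15) = 77558760. Paths through (13, 2): (paths (0, 0) → (13, 2)) × (paths (13, 2) → (15, 14)) = C(15, 13) · C(14, 2) = 105 · 91 = 9555. Avoidance count = 77558760 − 9555 = 77549205.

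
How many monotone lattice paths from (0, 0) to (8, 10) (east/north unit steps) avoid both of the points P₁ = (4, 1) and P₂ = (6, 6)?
Number of paths = 27898

Inclusion–exclusion. Total paths: C(18, 8) = 43758. Through P₁: C(5, 4)·C(13, 4) = 3575. Through P₂: C(12, 6)·C(6, 2) = 13860. Since P₁ is strictly southwest of P₂, a monotone path through both must visit P₁ then P₂; paths through both = C(5, 4)·C(7, 2)·C(6, 2) = 1575. Avoid both = 43758 − 3575 − 13860 + 1575 = 27898.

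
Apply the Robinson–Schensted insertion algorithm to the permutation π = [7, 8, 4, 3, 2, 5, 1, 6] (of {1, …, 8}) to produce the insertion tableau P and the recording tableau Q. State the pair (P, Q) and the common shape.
P = [1, 5, 6] / [2, 8] / [3] / [4] / [7];  Q = [1, 2, 8] / [3, 6] / [4] / [5] / [7];  common shape = (3, 2, 1, 1, 1)

Row-insert the values π_1, π_2, … into P one at a time, bumping the leftmost entry strictly greater than the inserted value down to the next row. The recording tableau Q records, in position (i, j), the step at which that cell was added to P.
  Insert 7 (step 1): P = [7];  Q = [1]
  Insert 8 (step 2): P = [7, 8];  Q = [1, 2]
  Insert 4 (step 3): P = [4, 8] / [7];  Q = [1, 2] / [3]
  Insert 3 (step 4): P = [3, 8] / [4] / [7];  Q = [1, 2] / [3] / [4]
  Insert 2 (step 5): P = [2, 8] / [3] / [4] / [7];  Q = [1, 2] / [3] / [4] / [5]
  Insert 5 (step 6): P = [2, 5] / [3, 8] / [4] / [7];  Q = [1, 2] / [3, 6] / [4] / [5]
  Insert 1 (step 7): P = [1, 5] / [2, 8] / [3] / [4] / [7];  Q = [1, 2] / [3, 6] / [4] / [5] / [7]
  Insert 6 (step 8): P = [1, 5, 6] / [2, 8] / [3] / [4] / [7];  Q = [1, 2, 8] / [3, 6] / [4] / [5] / [7]
Final shape: (3, 2, 1, 1, 1).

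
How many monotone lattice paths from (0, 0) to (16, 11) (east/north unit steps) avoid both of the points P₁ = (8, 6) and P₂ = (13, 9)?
Number of paths = 5880514

Inclusion–exclusion. Total paths: C(27, 16) = 13037895. Through P₁: C(14, 8)·C(13, 8) = 3864861. Through P₂: C(22, 13)·C(5, 3) = 4974200. Since P₁ is strictly southwest of P₂, a monotone path through both must visit P₁ then P₂; paths through both = C(14, 8)·C(8, 5)·C(5, 3) = 1681680. Avoid both = 13037895 − 3864861 − 4974200 + 1681680 = 5880514.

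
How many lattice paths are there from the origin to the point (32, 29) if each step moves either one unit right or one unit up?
Number of paths = 218169540588403635

A monotone lattice path from (0, 0) to (32, 29) consists of 32 east steps and 29 north steps in some order, so it is determined by which 32 of the 61 steps are east. The count is C(61, 32) = 218169540588403635.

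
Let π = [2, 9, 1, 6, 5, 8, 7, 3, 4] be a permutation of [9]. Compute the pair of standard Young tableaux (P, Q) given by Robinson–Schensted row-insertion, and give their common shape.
P = [1, 3, 4] / [2, 5, 7] / [6, 8] / [9];  Q = [1, 2, 6] / [3, 4, 7] / [5, 9] / [8];  common shape = (3, 3, 2, 1)

Row-insert the values π_1, π_2, … into P one at a time, bumping the leftmost entry strictly greater than the inserted value down to the next row. The recording tableau Q records, in position (i, j), the step at which that cell was added to P.
  Insert 2 (step 1): P = [2];  Q = [1]
  Insert 9 (step 2): P = [2, 9];  Q = [1, 2]
  Insert 1 (step 3): P = [1, 9] / [2];  Q = [1, 2] / [3]
  Insert 6 (step 4): P = [1, 6] / [2, 9];  Q = [1, 2] / [3, 4]
  Insert 5 (step 5): P = [1, 5] / [2, 6] / [9];  Q = [1, 2] / [3, 4] / [5]
  Insert 8 (step 6): P = [1, 5, 8] / [2, 6] / [9];  Q = [1, 2, 6] / [3, 4] / [5]
  Insert 7 (step 7): P = [1, 5, 7] / [2, 6, 8] / [9];  Q = [1, 2, 6] / [3, 4, 7] / [5]
  Insert 3 (step 8): P = [1, 3, 7] / [2, 5, 8] / [6] / [9];  Q = [1, 2, 6] / [3, 4, 7] / [5] / [8]
  Insert 4 (step 9): P = [1, 3, 4] / [2, 5, 7] / [6, 8] / [9];  Q = [1, 2, 6] / [3, 4, 7] / [5, 9] / [8]
Final shape: (3, 3, 2, 1).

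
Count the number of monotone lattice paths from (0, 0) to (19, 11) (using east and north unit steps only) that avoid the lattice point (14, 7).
Number of paths = 39976020

Total paths from (0, 0) to (19, 11): C(30, 19) = 54627300. Paths through (14, 7): (paths (0, 0) → (14, 7)) × (paths (14, 7) → (19, 11)) = C(21, 14) · C(9, 5) = 116280 · 126 = 14651280. Avoidance count = 54627300 − 14651280 = 39976020.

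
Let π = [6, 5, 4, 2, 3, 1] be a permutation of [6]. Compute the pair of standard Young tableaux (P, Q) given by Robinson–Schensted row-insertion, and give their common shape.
P = [1, 3] / [2] / [4] / [5] / [6];  Q = [1, 5] / [2] / [3] / [4] / [6];  common shape = (2, 1, 1, 1, 1)

Row-insert the values π_1, π_2, … into P one at a time, bumping the leftmost entry strictly greater than the inserted value down to the next row. The recording tableau Q records, in position (i, j), the step at which that cell was added to P.
  Insert 6 (step 1): P = [6];  Q = [1]
  Insert 5 (step 2): P = [5] / [6];  Q = [1] / [2]
  Insert 4 (step 3): P = [4] / [5] / [6];  Q = [1] / [2] / [3]
  Insert 2 (step 4): P = [2] / [4] / [5] / [6];  Q = [1] / [2] / [3] / [4]
  Insert 3 (step 5): P = [2, 3] / [4] / [5] / [6];  Q = [1, 5] / [2] / [3] / [4]
  Insert 1 (step 6): P = [1, 3] / [2] / [4] / [5] / [6];  Q = [1, 5] / [2] / [3] / [4] / [6]
Final shape: (2, 1, 1, 1, 1).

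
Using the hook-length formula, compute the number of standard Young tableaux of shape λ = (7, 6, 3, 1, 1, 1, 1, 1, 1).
# SYT of shape (7, 6, 3, 1, 1, 1, 1, 1, 1) = 735385728

Hook-length formula: f^λ = n! / Π hook(c), product over all cells c of the Young diagram. For λ = (7, 6, 3, 1, 1, 1, 1, 1, 1), n = 22 boxes. Hook lengths by row (left-to-right, top-to-bottom): [15, 8, 7, 5, 4, 3, 1]; [13, 6, 5, 3, 2, 1]; [9, 2, 1]; [6]; [5]; [4]; [3]; [2]; [1]. Product of hooks = 1528450560000. So f^λ = 22! / 1528450560000 = 1124000727777607680000 / 1528450560000 = 735385728.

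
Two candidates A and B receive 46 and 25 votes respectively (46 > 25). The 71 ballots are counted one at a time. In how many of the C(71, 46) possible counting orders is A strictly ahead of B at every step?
Strict-lead orderings = 2947195590791312952

Total orderings of the 71 votes with 46 for A: C(71, 46) = 9964327949818248552. By the Bertrand ballot formula (Cycle Lemma / reflection principle), the number of orderings in which A is strictly ahead of B throughout is (p − q)/(p + q) · C(p + q, p) = (46 − 25)/(46 + 25) · 9964327949818248552 = 2947195590791312952.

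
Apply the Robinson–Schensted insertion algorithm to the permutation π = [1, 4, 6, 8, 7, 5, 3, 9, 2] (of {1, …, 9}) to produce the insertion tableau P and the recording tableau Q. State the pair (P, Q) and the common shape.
P = [1, 2, 5, 7, 9] / [3] / [4] / [6] / [8];  Q = [1, 2, 3, 4, 8] / [5] / [6] / [7] / [9];  common shape = (5, 1, 1, 1, 1)

Row-insert the values π_1, π_2, … into P one at a time, bumping the leftmost entry strictly greater than the inserted value down to the next row. The recording tableau Q records, in position (i, j), the step at which that cell was added to P.
  Insert 1 (step 1): P = [1];  Q = [1]
  Insert 4 (step 2): P = [1, 4];  Q = [1, 2]
  Insert 6 (step 3): P = [1, 4, 6];  Q = [1, 2, 3]
  Insert 8 (step 4): P = [1, 4, 6, 8];  Q = [1, 2, 3, 4]
  Insert 7 (step 5): P = [1, 4, 6, 7] / [8];  Q = [1, 2, 3, 4] / [5]
  Insert 5 (step 6): P = [1, 4, 5, 7] / [6] / [8];  Q = [1, 2, 3, 4] / [5] / [6]
  Insert 3 (step 7): P = [1, 3, 5, 7] / [4] / [6] / [8];  Q = [1, 2, 3, 4] / [5] / [6] / [7]
  Insert 9 (step 8): P = [1, 3, 5, 7, 9] / [4] / [6] / [8];  Q = [1, 2, 3, 4, 8] / [5] / [6] / [7]
  Insert 2 (step 9): P = [1, 2, 5, 7, 9] / [3] / [4] / [6] / [8];  Q = [1, 2, 3, 4, 8] / [5] / [6] / [7] / [9]
Final shape: (5, 1, 1, 1, 1).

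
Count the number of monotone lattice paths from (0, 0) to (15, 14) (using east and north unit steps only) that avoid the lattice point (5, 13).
Number of paths = 77464512

Total paths from (0, 0) to (15, 14): C(29, 15) = 77558760. Paths through (5, 13): (paths (0, 0) → (5, 13)) × (paths (5, 13) → (15, 14)) = C(18, 5) · C(11, 10) = 8568 · 11 = 94248. Avoidance count = 77558760 − 94248 = 77464512.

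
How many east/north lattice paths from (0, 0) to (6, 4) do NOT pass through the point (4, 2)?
Number of paths = 120

Total paths from (0, 0) to (6, 4): C(10, 6) = 210. Paths through (4, 2): (paths (0, 0) → (4, 2)) × (paths (4, 2) → (6, 4)) = C(6, 4) · C(4, 2) = 15 · 6 = 90. Avoidance count = 210 − 90 = 120.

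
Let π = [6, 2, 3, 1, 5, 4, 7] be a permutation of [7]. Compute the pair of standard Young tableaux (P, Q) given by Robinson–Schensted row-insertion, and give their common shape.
P = [1, 3, 4, 7] / [2, 5] / [6];  Q = [1, 3, 5, 7] / [2, 6] / [4];  common shape = (4, 2, 1)

Row-insert the values π_1, π_2, … into P one at a time, bumping the leftmost entry strictly greater than the inserted value down to the next row. The recording tableau Q records, in position (i, j), the step at which that cell was added to P.
  Insert 6 (step 1): P = [6];  Q = [1]
  Insert 2 (step 2): P = [2] / [6];  Q = [1] / [2]
  Insert 3 (step 3): P = [2, 3] / [6];  Q = [1, 3] / [2]
  Insert 1 (step 4): P = [1, 3] / [2] / [6];  Q = [1, 3] / [2] / [4]
  Insert 5 (step 5): P = [1, 3, 5] / [2] / [6];  Q = [1, 3, 5] / [2] / [4]
  Insert 4 (step 6): P = [1, 3, 4] / [2, 5] / [6];  Q = [1, 3, 5] / [2, 6] / [4]
  Insert 7 (step 7): P = [1, 3, 4, 7] / [2, 5] / [6];  Q = [1, 3, 5, 7] / [2, 6] / [4]
Final shape: (4, 2, 1).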